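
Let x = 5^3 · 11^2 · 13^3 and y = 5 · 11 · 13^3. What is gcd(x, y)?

120835

min exponent per shared prime: 5 · 11 · 13^3 = 120835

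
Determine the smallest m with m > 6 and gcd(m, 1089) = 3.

Multiples of 3 above 6: 3·3, 3·4, … . Need the cofactor coprime to 1089/3 = 363.
Checking s = 3, 4, … the first with gcd(s, 363) = 1 is s = 4, giving 12.

12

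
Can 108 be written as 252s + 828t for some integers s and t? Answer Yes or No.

Yes

By Bézout, 252s + 828t = 108 has integer solutions iff gcd(252, 828) | 108.
Euclid: 828 = 3·252 + 72; 252 = 3·72 + 36; 72 = 2·36 + 0. gcd = 36; 108 mod 36 = 0. Yes.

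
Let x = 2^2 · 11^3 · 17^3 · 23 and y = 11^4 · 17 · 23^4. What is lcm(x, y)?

max exponent per prime: 2^2 · 11^4 · 17^3 · 23^4 = 80517232695812

80517232695812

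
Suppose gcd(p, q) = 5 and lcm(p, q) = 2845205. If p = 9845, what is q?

1445

Using pq = gcd(p,q)·lcm(p,q) = 5·2845205 = 14226025, we get q = 14226025/9845 = 1445.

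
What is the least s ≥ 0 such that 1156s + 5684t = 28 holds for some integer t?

Reduce mod 5684: 1156s ≡ 28 (mod 5684). With g = gcd(1156, 5684) = 4 dividing 28, divide through: 289s ≡ 7 (mod 1421).
Since gcd(289, 1421) = 1, s ≡ 7·(289)⁻¹ ≡ 1008 (mod 1421). Smallest non-negative: 1008.

1008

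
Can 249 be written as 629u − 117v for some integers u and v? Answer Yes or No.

By Bézout, 629u − 117v = 249 has integer solutions iff gcd(629, 117) | 249.
Euclid: 629 = 5·117 + 44; 117 = 2·44 + 29; 44 = 1·29 + 15; 29 = 1·15 + 14; 15 = 1·14 + 1; 14 = 14·1 + 0. gcd = 1; 249 mod 1 = 0. Yes.

Yes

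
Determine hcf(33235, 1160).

5

33235 = 5 · 17² · 23
1160 = 2³ · 5 · 29
Common: 5 = 5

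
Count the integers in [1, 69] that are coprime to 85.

Prime factors of 85: 5, 17. Count integers ≤ 69 divisible by none of them.
By inclusion–exclusion: 69 − ⌊69/5⌋ − ⌊69/17⌋ + ⌊69/85⌋ = 52.

52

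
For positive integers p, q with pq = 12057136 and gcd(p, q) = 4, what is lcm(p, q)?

For any two positive integers, gcd × lcm equals their product. Hence lcm = 12057136 / 4 = 3014284.

3014284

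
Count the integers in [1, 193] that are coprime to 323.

172

Prime factors of 323: 17, 19. Count integers ≤ 193 divisible by none of them.
By inclusion–exclusion: 193 − ⌊193/17⌋ − ⌊193/19⌋ + ⌊193/323⌋ = 172.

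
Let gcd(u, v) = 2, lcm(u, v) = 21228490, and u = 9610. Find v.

4418

Using uv = gcd(u,v)·lcm(u,v) = 2·21228490 = 42456980, we get v = 42456980/9610 = 4418.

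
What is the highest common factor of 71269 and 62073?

2299

Euclid: 71269 = 1·62073 + 9196; 62073 = 6·9196 + 6897; 9196 = 1·6897 + 2299; 6897 = 3·2299 + 0. Last nonzero remainder: 2299.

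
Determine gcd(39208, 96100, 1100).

gcd(39208, 96100): 96100 = 2·39208 + 17684; 39208 = 2·17684 + 3840; 17684 = 4·3840 + 2324; 3840 = 1·2324 + 1516; 2324 = 1·1516 + 808; 1516 = 1·808 + 708; 808 = 1·708 + 100; 708 = 7·100 + 8; 100 = 12·8 + 4; 8 = 2·4 + 0 → 4
gcd(4, 1100): 1100 = 275·4 + 0 → 4

4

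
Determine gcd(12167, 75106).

12167 = 23³
75106 = 2 · 17 · 47²
Common: 1 = 1

1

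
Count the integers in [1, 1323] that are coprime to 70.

70 = 2·5·7. Inclusion–exclusion on these primes:
1323 − ⌊1323/2⌋ − ⌊1323/5⌋ − ⌊1323/7⌋ + ⌊1323/10⌋ + ⌊1323/14⌋ + ⌊1323/35⌋ − ⌊1323/70⌋ = 454

454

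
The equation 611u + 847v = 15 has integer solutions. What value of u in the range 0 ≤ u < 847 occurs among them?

305

Reduce mod 847: 611u ≡ 15 (mod 847). With g = gcd(611, 847) = 1 dividing 15, divide through: 611u ≡ 15 (mod 847).
Since gcd(611, 847) = 1, u ≡ 15·(611)⁻¹ ≡ 305 (mod 847). Smallest non-negative: 305.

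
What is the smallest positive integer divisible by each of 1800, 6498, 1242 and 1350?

lcm(1800, 6498) = 1800·6498/gcd = 11696400/18 = 649800
lcm(649800, 1242) = 649800·1242/gcd = 807051600/18 = 44836200
lcm(44836200, 1350) = 44836200·1350/gcd = 60528870000/1350 = 44836200

44836200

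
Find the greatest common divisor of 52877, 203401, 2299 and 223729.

121

gcd(52877, 203401): 203401 = 3·52877 + 44770; 52877 = 1·44770 + 8107; 44770 = 5·8107 + 4235; 8107 = 1·4235 + 3872; 4235 = 1·3872 + 363; 3872 = 10·363 + 242; 363 = 1·242 + 121; 242 = 2·121 + 0 → 121
gcd(121, 2299): 2299 = 19·121 + 0 → 121
gcd(121, 223729): 223729 = 1849·121 + 0 → 121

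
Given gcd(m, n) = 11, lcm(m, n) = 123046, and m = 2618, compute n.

Using mn = gcd(m,n)·lcm(m,n) = 11·123046 = 1353506, we get n = 1353506/2618 = 517.

517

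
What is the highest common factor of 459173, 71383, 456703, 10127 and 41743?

459173 = 11 · 13³ · 19; 71383 = 13 · 17² · 19; 456703 = 13 · 19 · 43²; 10127 = 13 · 19 · 41; 41743 = 13³ · 19
gcd takes min exponent of each prime: 13 · 19 = 247

247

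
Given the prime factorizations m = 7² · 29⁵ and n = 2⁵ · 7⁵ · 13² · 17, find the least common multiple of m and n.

max exponent per prime: 2⁵ · 7⁵ · 13² · 17 · 29⁵ = 31693178297956448

31693178297956448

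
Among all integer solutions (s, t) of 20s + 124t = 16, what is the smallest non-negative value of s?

Euclid: 124 = 6·20 + 4; 20 = 5·4 + 0 → gcd = 4; 16 = 4·4.
Back-substitution yields 20·(-6) + 124·(1) = 4, so one solution is s = -6·4 = -24, t = 1·4 = 4.
Solutions in s differ by 124/4 = 31; the one in [0, 31) is -24 mod 31 = 7.

7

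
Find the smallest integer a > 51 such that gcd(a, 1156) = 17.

85

Multiples of 17 above 51: 17·4, 17·5, … . Need the cofactor coprime to 1156/17 = 68.
Checking s = 4, 5, … the first with gcd(s, 68) = 1 is s = 5, giving 85.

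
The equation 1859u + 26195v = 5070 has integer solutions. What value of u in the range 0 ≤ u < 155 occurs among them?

gcd(1859, 26195) = 169 (Euclid: 26195 = 14·1859 + 169; 1859 = 11·169 + 0), and 169 | 5070.
Extended Euclid: 1859·(-14) + 26195·(1) = 169. Scale by 30: u₀ = -420.
General solution u = u₀ + 155t; reducing mod 155 gives u = 45 (and v = -3).

45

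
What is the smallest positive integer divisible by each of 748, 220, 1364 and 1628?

4289780

748 = 2² · 11 · 17; 220 = 2² · 5 · 11; 1364 = 2² · 11 · 31; 1628 = 2² · 11 · 37
lcm takes max exponent of each prime: 2² · 5 · 11 · 17 · 31 · 37 = 4289780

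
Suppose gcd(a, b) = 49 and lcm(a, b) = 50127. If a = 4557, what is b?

Using ab = gcd(a,b)·lcm(a,b) = 49·50127 = 2456223, we get b = 2456223/4557 = 539.

539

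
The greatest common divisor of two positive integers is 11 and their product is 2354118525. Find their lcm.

For any two positive integers, gcd × lcm equals their product. Hence lcm = 2354118525 / 11 = 214010775.

214010775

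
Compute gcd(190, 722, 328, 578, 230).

gcd(190, 722): 722 = 3·190 + 152; 190 = 1·152 + 38; 152 = 4·38 + 0 → 38
gcd(38, 328): 328 = 8·38 + 24; 38 = 1·24 + 14; 24 = 1·14 + 10; 14 = 1·10 + 4; 10 = 2·4 + 2; 4 = 2·2 + 0 → 2
gcd(2, 578): 578 = 289·2 + 0 → 2
gcd(2, 230): 230 = 115·2 + 0 → 2

2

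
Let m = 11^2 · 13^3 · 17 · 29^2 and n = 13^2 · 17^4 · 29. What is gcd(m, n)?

83317

min exponent per shared prime: 13^2 · 17 · 29 = 83317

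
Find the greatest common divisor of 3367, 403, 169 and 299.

13

gcd(3367, 403): 3367 = 8·403 + 143; 403 = 2·143 + 117; 143 = 1·117 + 26; 117 = 4·26 + 13; 26 = 2·13 + 0 → 13
gcd(13, 169): 169 = 13·13 + 0 → 13
gcd(13, 299): 299 = 23·13 + 0 → 13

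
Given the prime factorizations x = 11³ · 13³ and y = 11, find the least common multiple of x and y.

max exponent per prime: 11³ · 13³ = 2924207

2924207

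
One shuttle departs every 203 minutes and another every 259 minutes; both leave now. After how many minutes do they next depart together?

7511

gcd first: 259 = 1·203 + 56; 203 = 3·56 + 35; 56 = 1·35 + 21; 35 = 1·21 + 14; 21 = 1·14 + 7; 14 = 2·7 + 0 → gcd = 7
lcm = 203·259/gcd = 52577/7 = 7511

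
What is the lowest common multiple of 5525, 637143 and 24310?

350428650

5525 = 5² · 13 · 17; 637143 = 3 · 13 · 17 · 31²; 24310 = 2 · 5 · 11 · 13 · 17
lcm takes max exponent of each prime: 2 · 3 · 5² · 11 · 13 · 17 · 31² = 350428650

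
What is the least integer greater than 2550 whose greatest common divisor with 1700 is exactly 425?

Multiples of 425 above 2550: 425·7, 425·8, … . Need the cofactor coprime to 1700/425 = 4.
Checking s = 7, 8, … the first with gcd(s, 4) = 1 is s = 7, giving 2975.

2975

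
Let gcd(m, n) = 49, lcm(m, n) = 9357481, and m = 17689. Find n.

m·n = gcd·lcm = 49·9357481 = 458516569, so n = 458516569/17689 = 25921.

25921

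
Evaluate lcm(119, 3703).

119 = 7 · 17; 3703 = 7 · 23²
max exponents: 7 · 17 · 23² = 62951

62951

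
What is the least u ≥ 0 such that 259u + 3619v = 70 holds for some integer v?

140

Euclid: 3619 = 13·259 + 252; 259 = 1·252 + 7; 252 = 36·7 + 0 → gcd = 7; 70 = 7·10.
Back-substitution yields 259·(14) + 3619·(-1) = 7, so one solution is u = 14·10 = 140, v = -1·10 = -10.
Solutions in u differ by 3619/7 = 517; the one in [0, 517) is 140 mod 517 = 140.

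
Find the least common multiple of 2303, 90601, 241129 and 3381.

2303 = 7² · 47; 90601 = 7² · 43²; 241129 = 7³ · 19 · 37; 3381 = 3 · 7² · 23
lcm takes max exponent of each prime: 3 · 7³ · 19 · 23 · 37 · 43² · 47 = 1445883510603

1445883510603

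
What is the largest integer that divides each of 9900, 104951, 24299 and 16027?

11

gcd(9900, 104951): 104951 = 10·9900 + 5951; 9900 = 1·5951 + 3949; 5951 = 1·3949 + 2002; 3949 = 1·2002 + 1947; 2002 = 1·1947 + 55; 1947 = 35·55 + 22; 55 = 2·22 + 11; 22 = 2·11 + 0 → 11
gcd(11, 24299): 24299 = 2209·11 + 0 → 11
gcd(11, 16027): 16027 = 1457·11 + 0 → 11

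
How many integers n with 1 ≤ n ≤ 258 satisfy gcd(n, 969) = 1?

Prime factors of 969: 3, 17, 19. Count integers ≤ 258 divisible by none of them.
By inclusion–exclusion: 258 − ⌊258/3⌋ − ⌊258/17⌋ − ⌊258/19⌋ + ⌊258/51⌋ + ⌊258/57⌋ + ⌊258/323⌋ − ⌊258/969⌋ = 153.

153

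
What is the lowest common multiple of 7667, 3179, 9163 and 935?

lcm(7667, 3179) = 7667·3179/gcd = 24373393/187 = 130339
lcm(130339, 9163) = 130339·9163/gcd = 1194296257/187 = 6386611
lcm(6386611, 935) = 6386611·935/gcd = 5971481285/187 = 31933055

31933055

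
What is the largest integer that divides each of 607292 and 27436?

607292 = 2² · 7 · 23² · 41
27436 = 2² · 19³
Common: 2² = 4

4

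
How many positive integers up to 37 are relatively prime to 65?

28

Prime factors of 65: 5, 13. Count integers ≤ 37 divisible by none of them.
By inclusion–exclusion: 37 − ⌊37/5⌋ − ⌊37/13⌋ + ⌊37/65⌋ = 28.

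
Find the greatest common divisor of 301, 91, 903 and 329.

301 = 7 · 43; 91 = 7 · 13; 903 = 3 · 7 · 43; 329 = 7 · 47
gcd takes min exponent of each prime: 7 = 7

7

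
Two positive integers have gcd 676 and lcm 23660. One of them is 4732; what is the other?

u·v = gcd·lcm = 676·23660 = 15994160, so v = 15994160/4732 = 3380.

3380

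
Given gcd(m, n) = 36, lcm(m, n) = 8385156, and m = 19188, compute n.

15732

m·n = gcd·lcm = 36·8385156 = 301865616, so n = 301865616/19188 = 15732.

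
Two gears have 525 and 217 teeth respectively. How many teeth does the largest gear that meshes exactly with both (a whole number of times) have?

7

Euclid: 525 = 2·217 + 91; 217 = 2·91 + 35; 91 = 2·35 + 21; 35 = 1·21 + 14; 21 = 1·14 + 7; 14 = 2·7 + 0. Last nonzero remainder: 7.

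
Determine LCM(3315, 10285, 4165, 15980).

3695071380

3315 = 3 · 5 · 13 · 17; 10285 = 5 · 11² · 17; 4165 = 5 · 7² · 17; 15980 = 2² · 5 · 17 · 47
lcm takes max exponent of each prime: 2² · 3 · 5 · 7² · 11² · 13 · 17 · 47 = 3695071380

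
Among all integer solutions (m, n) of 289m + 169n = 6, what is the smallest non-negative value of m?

Reduce mod 169: 289m ≡ 6 (mod 169). With g = gcd(289, 169) = 1 dividing 6, divide through: 289m ≡ 6 (mod 169).
Since gcd(289, 169) = 1, m ≡ 6·(289)⁻¹ ≡ 93 (mod 169). Smallest non-negative: 93.

93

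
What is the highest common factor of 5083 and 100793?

17

Euclid: 100793 = 19·5083 + 4216; 5083 = 1·4216 + 867; 4216 = 4·867 + 748; 867 = 1·748 + 119; 748 = 6·119 + 34; 119 = 3·34 + 17; 34 = 2·17 + 0. Last nonzero remainder: 17.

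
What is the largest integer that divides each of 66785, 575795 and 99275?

66785 = 5 · 19² · 37; 575795 = 5 · 11 · 19² · 29; 99275 = 5² · 11 · 19²
gcd takes min exponent of each prime: 5 · 19² = 1805

1805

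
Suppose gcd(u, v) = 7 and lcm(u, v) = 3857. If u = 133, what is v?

203

Using uv = gcd(u,v)·lcm(u,v) = 7·3857 = 26999, we get v = 26999/133 = 203.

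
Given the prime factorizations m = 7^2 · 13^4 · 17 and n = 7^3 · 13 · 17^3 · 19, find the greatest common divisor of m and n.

min exponent per shared prime: 7^2 · 13 · 17 = 10829

10829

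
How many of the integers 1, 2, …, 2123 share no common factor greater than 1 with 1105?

1476

1105 = 5·13·17. Inclusion–exclusion on these primes:
2123 − ⌊2123/5⌋ − ⌊2123/13⌋ − ⌊2123/17⌋ + ⌊2123/65⌋ + ⌊2123/85⌋ + ⌊2123/221⌋ − ⌊2123/1105⌋ = 1476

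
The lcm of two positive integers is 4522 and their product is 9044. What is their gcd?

From gcd × lcm = ab: gcd = 9044 / 4522 = 2.

2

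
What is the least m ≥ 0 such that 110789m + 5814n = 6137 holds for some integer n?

Reduce mod 5814: 110789m ≡ 6137 (mod 5814). With g = gcd(110789, 5814) = 323 dividing 6137, divide through: 343m ≡ 19 (mod 18).
Since gcd(343, 18) = 1, m ≡ 19·(343)⁻¹ ≡ 1 (mod 18). Smallest non-negative: 1.

1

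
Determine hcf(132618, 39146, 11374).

2

132618 = 2 · 3 · 23 · 31²; 39146 = 2 · 23² · 37; 11374 = 2 · 11² · 47
gcd takes min exponent of each prime: 2 = 2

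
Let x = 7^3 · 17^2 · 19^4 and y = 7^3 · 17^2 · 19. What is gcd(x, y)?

min exponent per shared prime: 7^3 · 17^2 · 19 = 1883413

1883413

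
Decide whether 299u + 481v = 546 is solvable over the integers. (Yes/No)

By Bézout, 299u + 481v = 546 has integer solutions iff gcd(299, 481) | 546.
Euclid: 481 = 1·299 + 182; 299 = 1·182 + 117; 182 = 1·117 + 65; 117 = 1·65 + 52; 65 = 1·52 + 13; 52 = 4·13 + 0. gcd = 13; 546 mod 13 = 0. Yes.

Yes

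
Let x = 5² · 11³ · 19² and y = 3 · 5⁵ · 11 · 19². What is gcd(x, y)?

99275

min exponent per shared prime: 5² · 11 · 19² = 99275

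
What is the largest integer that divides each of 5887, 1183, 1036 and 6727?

gcd(5887, 1183): 5887 = 4·1183 + 1155; 1183 = 1·1155 + 28; 1155 = 41·28 + 7; 28 = 4·7 + 0 → 7
gcd(7, 1036): 1036 = 148·7 + 0 → 7
gcd(7, 6727): 6727 = 961·7 + 0 → 7

7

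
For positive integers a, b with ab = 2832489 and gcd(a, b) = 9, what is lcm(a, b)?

314721

gcd·lcm = product, so lcm = 2832489/9 = 314721.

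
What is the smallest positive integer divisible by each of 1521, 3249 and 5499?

1521 = 3² · 13²; 3249 = 3² · 19²; 5499 = 3² · 13 · 47
lcm takes max exponent of each prime: 3² · 13² · 19² · 47 = 25806807

25806807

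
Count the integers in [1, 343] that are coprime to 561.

561 = 3·11·17. Inclusion–exclusion on these primes:
343 − ⌊343/3⌋ − ⌊343/11⌋ − ⌊343/17⌋ + ⌊343/33⌋ + ⌊343/51⌋ + ⌊343/187⌋ − ⌊343/561⌋ = 195

195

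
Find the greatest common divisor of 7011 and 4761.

7011 = 3² · 19 · 41
4761 = 3² · 23²
Common: 3² = 9

9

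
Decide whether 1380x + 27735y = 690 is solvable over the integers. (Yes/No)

Yes

gcd(1380, 27735): 27735 = 20·1380 + 135; 1380 = 10·135 + 30; 135 = 4·30 + 15; 30 = 2·15 + 0 → 15
15 divides 690, so a solution exists.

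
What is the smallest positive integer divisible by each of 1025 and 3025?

1025 = 5² · 41; 3025 = 5² · 11²
max exponents: 5² · 11² · 41 = 124025

124025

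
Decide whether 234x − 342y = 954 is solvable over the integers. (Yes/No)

Yes

By Bézout, 234x − 342y = 954 has integer solutions iff gcd(234, 342) | 954.
Euclid: 342 = 1·234 + 108; 234 = 2·108 + 18; 108 = 6·18 + 0. gcd = 18; 954 mod 18 = 0. Yes.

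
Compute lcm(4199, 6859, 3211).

4199 = 13 · 17 · 19; 6859 = 19³; 3211 = 13² · 19
lcm takes max exponent of each prime: 13² · 17 · 19³ = 19705907

19705907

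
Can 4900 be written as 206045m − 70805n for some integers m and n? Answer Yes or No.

Yes

gcd(206045, 70805): 206045 = 2·70805 + 64435; 70805 = 1·64435 + 6370; 64435 = 10·6370 + 735; 6370 = 8·735 + 490; 735 = 1·490 + 245; 490 = 2·245 + 0 → 245
245 divides 4900, so a solution exists.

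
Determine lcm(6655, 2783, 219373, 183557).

11377780645

lcm(6655, 2783) = 6655·2783/gcd = 18520865/121 = 153065
lcm(153065, 219373) = 153065·219373/gcd = 33578328245/121 = 277506845
lcm(277506845, 183557) = 277506845·183557/gcd = 50938323947665/4477 = 11377780645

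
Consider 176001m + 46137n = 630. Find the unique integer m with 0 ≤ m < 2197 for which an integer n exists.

896

Euclid: 176001 = 3·46137 + 37590; 46137 = 1·37590 + 8547; 37590 = 4·8547 + 3402; 8547 = 2·3402 + 1743; 3402 = 1·1743 + 1659; 1743 = 1·1659 + 84; 1659 = 19·84 + 63; 84 = 1·63 + 21; 63 = 3·21 + 0 → gcd = 21; 630 = 21·30.
Back-substitution yields 176001·(-556) + 46137·(2121) = 21, so one solution is m = -556·30 = -16680, n = 2121·30 = 63630.
Solutions in m differ by 46137/21 = 2197; the one in [0, 2197) is -16680 mod 2197 = 896.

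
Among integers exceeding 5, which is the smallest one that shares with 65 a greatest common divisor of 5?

10

gcd(m, 65) = 5 forces 5 | m; write m = 5s. Then gcd(5s, 5·13) = 5·gcd(s, 13), so need gcd(s, 13) = 1.
5s > 5 gives s ≥ 2. The least s ≥ 2 coprime to 13 is 2, so m = 5·2 = 10.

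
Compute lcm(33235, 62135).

33235 = 5 · 17² · 23; 62135 = 5 · 17² · 43
max exponents: 5 · 17² · 23 · 43 = 1429105

1429105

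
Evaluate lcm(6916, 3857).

6916 = 2² · 7 · 13 · 19; 3857 = 7 · 19 · 29
max exponents: 2² · 7 · 13 · 19 · 29 = 200564

200564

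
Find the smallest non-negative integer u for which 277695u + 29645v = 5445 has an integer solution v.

Euclid: 277695 = 9·29645 + 10890; 29645 = 2·10890 + 7865; 10890 = 1·7865 + 3025; 7865 = 2·3025 + 1815; 3025 = 1·1815 + 1210; 1815 = 1·1210 + 605; 1210 = 2·605 + 0 → gcd = 605; 5445 = 605·9.
Back-substitution yields 277695·(-19) + 29645·(178) = 605, so one solution is u = -19·9 = -171, v = 178·9 = 1602.
Solutions in u differ by 29645/605 = 49; the one in [0, 49) is -171 mod 49 = 25.

25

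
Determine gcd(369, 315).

369 = 3² · 41
315 = 3² · 5 · 7
Common: 3² = 9

9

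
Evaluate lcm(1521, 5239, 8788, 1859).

lcm(1521, 5239) = 1521·5239/gcd = 7968519/169 = 47151
lcm(47151, 8788) = 47151·8788/gcd = 414362988/169 = 2451852
lcm(2451852, 1859) = 2451852·1859/gcd = 4557992868/169 = 26970372

26970372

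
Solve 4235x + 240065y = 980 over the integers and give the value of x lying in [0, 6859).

Euclid: 240065 = 56·4235 + 2905; 4235 = 1·2905 + 1330; 2905 = 2·1330 + 245; 1330 = 5·245 + 105; 245 = 2·105 + 35; 105 = 3·35 + 0 → gcd = 35; 980 = 35·28.
Back-substitution yields 4235·(-1984) + 240065·(35) = 35, so one solution is x = -1984·28 = -55552, y = 35·28 = 980.
Solutions in x differ by 240065/35 = 6859; the one in [0, 6859) is -55552 mod 6859 = 6179.

6179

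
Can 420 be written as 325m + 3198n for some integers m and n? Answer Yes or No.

No

By Bézout, 325m + 3198n = 420 has integer solutions iff gcd(325, 3198) | 420.
Euclid: 3198 = 9·325 + 273; 325 = 1·273 + 52; 273 = 5·52 + 13; 52 = 4·13 + 0. gcd = 13; 420 mod 13 = 4. No.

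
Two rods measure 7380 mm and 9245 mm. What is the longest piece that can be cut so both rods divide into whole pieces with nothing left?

5

7380 = 2² · 3² · 5 · 41
9245 = 5 · 43²
Common: 5 = 5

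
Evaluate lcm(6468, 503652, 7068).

8415521268

lcm(6468, 503652) = 6468·503652/gcd = 3257621136/12 = 271468428
lcm(271468428, 7068) = 271468428·7068/gcd = 1918738849104/228 = 8415521268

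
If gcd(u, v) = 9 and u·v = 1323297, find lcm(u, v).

For any two positive integers, gcd × lcm equals their product. Hence lcm = 1323297 / 9 = 147033.

147033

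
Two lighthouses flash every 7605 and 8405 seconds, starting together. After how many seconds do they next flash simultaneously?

gcd first: 8405 = 1·7605 + 800; 7605 = 9·800 + 405; 800 = 1·405 + 395; 405 = 1·395 + 10; 395 = 39·10 + 5; 10 = 2·5 + 0 → gcd = 5
lcm = 7605·8405/gcd = 63920025/5 = 12784005

12784005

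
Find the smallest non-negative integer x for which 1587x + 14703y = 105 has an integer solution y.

1223

gcd(1587, 14703) = 3 (Euclid: 14703 = 9·1587 + 420; 1587 = 3·420 + 327; 420 = 1·327 + 93; 327 = 3·93 + 48; 93 = 1·48 + 45; 48 = 1·45 + 3; 45 = 15·3 + 0), and 3 | 105.
Extended Euclid: 1587·(315) + 14703·(-34) = 3. Scale by 35: x₀ = 11025.
General solution x = x₀ + 4901t; reducing mod 4901 gives x = 1223 (and y = -132).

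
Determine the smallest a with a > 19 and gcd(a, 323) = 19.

38

323 = 19·17. Any a with gcd(a, 323) = 19 is a multiple of 19, say 19s, with s coprime to 17.
Need s > 19/19, so s ≥ 2. First s ≥ 2 with gcd(s, 17) = 1 is s = 2. Thus a = 19·2 = 38.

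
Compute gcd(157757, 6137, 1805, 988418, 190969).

361

gcd(157757, 6137): 157757 = 25·6137 + 4332; 6137 = 1·4332 + 1805; 4332 = 2·1805 + 722; 1805 = 2·722 + 361; 722 = 2·361 + 0 → 361
gcd(361, 1805): 1805 = 5·361 + 0 → 361
gcd(361, 988418): 988418 = 2738·361 + 0 → 361
gcd(361, 190969): 190969 = 529·361 + 0 → 361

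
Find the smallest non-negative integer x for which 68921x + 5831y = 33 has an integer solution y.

Euclid: 68921 = 11·5831 + 4780; 5831 = 1·4780 + 1051; 4780 = 4·1051 + 576; 1051 = 1·576 + 475; 576 = 1·475 + 101; 475 = 4·101 + 71; 101 = 1·71 + 30; 71 = 2·30 + 11; 30 = 2·11 + 8; 11 = 1·8 + 3; 8 = 2·3 + 2; 3 = 1·2 + 1; 2 = 2·1 + 0 → gcd = 1; 33 = 1·33.
Back-substitution yields 68921·(-2136) + 5831·(25247) = 1, so one solution is x = -2136·33 = -70488, y = 25247·33 = 833151.
Solutions in x differ by 5831/1 = 5831; the one in [0, 5831) is -70488 mod 5831 = 5315.

5315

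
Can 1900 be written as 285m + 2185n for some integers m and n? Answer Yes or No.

Yes

By Bézout, 285m + 2185n = 1900 has integer solutions iff gcd(285, 2185) | 1900.
Euclid: 2185 = 7·285 + 190; 285 = 1·190 + 95; 190 = 2·95 + 0. gcd = 95; 1900 mod 95 = 0. Yes.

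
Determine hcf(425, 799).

425 = 5² · 17
799 = 17 · 47
Common: 17 = 17

17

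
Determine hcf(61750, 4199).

247

61750 = 2 · 5³ · 13 · 19
4199 = 13 · 17 · 19
Common: 13 · 19 = 247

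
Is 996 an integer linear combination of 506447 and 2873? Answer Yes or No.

gcd(506447, 2873): 506447 = 176·2873 + 799; 2873 = 3·799 + 476; 799 = 1·476 + 323; 476 = 1·323 + 153; 323 = 2·153 + 17; 153 = 9·17 + 0 → 17
17 does not divide 996, so a solution does not exist.

No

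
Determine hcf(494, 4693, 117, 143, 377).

494 = 2 · 13 · 19; 4693 = 13 · 19²; 117 = 3² · 13; 143 = 11 · 13; 377 = 13 · 29
gcd takes min exponent of each prime: 13 = 13

13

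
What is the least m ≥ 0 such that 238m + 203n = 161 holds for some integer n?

22

gcd(238, 203) = 7 (Euclid: 238 = 1·203 + 35; 203 = 5·35 + 28; 35 = 1·28 + 7; 28 = 4·7 + 0), and 7 | 161.
Extended Euclid: 238·(6) + 203·(-7) = 7. Scale by 23: m₀ = 138.
General solution m = m₀ + 29t; reducing mod 29 gives m = 22 (and n = -25).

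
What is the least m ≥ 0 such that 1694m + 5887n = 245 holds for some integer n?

Euclid: 5887 = 3·1694 + 805; 1694 = 2·805 + 84; 805 = 9·84 + 49; 84 = 1·49 + 35; 49 = 1·35 + 14; 35 = 2·14 + 7; 14 = 2·7 + 0 → gcd = 7; 245 = 7·35.
Back-substitution yields 1694·(351) + 5887·(-101) = 7, so one solution is m = 351·35 = 12285, n = -101·35 = -3535.
Solutions in m differ by 5887/7 = 841; the one in [0, 841) is 12285 mod 841 = 511.

511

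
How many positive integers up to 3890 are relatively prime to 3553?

3553 = 11·17·19. Inclusion–exclusion on these primes:
3890 − ⌊3890/11⌋ − ⌊3890/17⌋ − ⌊3890/19⌋ + ⌊3890/187⌋ + ⌊3890/209⌋ + ⌊3890/323⌋ − ⌊3890/3553⌋ = 3154

3154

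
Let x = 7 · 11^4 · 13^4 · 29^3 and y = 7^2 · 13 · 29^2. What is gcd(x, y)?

76531

min exponent per shared prime: 7 · 13 · 29^2 = 76531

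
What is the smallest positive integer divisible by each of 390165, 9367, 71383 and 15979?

390165 = 3 · 5 · 19 · 37²; 9367 = 17 · 19 · 29; 71383 = 13 · 17² · 19; 15979 = 19 · 29²
lcm takes max exponent of each prime: 3 · 5 · 13 · 17² · 19 · 29² · 37² = 1232779770105

1232779770105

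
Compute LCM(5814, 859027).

5814 = 2 · 3² · 17 · 19; 859027 = 13³ · 17 · 23
max exponents: 2 · 3² · 13³ · 17 · 19 · 23 = 293787234

293787234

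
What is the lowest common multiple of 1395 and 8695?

gcd first: 8695 = 6·1395 + 325; 1395 = 4·325 + 95; 325 = 3·95 + 40; 95 = 2·40 + 15; 40 = 2·15 + 10; 15 = 1·10 + 5; 10 = 2·5 + 0 → gcd = 5
lcm = 1395·8695/gcd = 12129525/5 = 2425905

2425905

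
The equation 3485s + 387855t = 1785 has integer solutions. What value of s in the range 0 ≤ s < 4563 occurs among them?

Euclid: 387855 = 111·3485 + 1020; 3485 = 3·1020 + 425; 1020 = 2·425 + 170; 425 = 2·170 + 85; 170 = 2·85 + 0 → gcd = 85; 1785 = 85·21.
Back-substitution yields 3485·(1892) + 387855·(-17) = 85, so one solution is s = 1892·21 = 39732, t = -17·21 = -357.
Solutions in s differ by 387855/85 = 4563; the one in [0, 4563) is 39732 mod 4563 = 3228.

3228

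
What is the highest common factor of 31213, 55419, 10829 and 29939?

637

gcd(31213, 55419): 55419 = 1·31213 + 24206; 31213 = 1·24206 + 7007; 24206 = 3·7007 + 3185; 7007 = 2·3185 + 637; 3185 = 5·637 + 0 → 637
gcd(637, 10829): 10829 = 17·637 + 0 → 637
gcd(637, 29939): 29939 = 47·637 + 0 → 637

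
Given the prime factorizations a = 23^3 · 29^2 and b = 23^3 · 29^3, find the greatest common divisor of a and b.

10232447

min exponent per shared prime: 23^3 · 29^2 = 10232447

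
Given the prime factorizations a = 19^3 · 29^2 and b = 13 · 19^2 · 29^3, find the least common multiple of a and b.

2174693963

max exponent per prime: 13 · 19^3 · 29^3 = 2174693963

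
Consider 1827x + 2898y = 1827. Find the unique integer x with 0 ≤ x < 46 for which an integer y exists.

Reduce mod 2898: 1827x ≡ 1827 (mod 2898). With g = gcd(1827, 2898) = 63 dividing 1827, divide through: 29x ≡ 29 (mod 46).
Since gcd(29, 46) = 1, x ≡ 29·(29)⁻¹ ≡ 1 (mod 46). Smallest non-negative: 1.

1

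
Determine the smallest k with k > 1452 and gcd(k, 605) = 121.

1573

gcd(k, 605) = 121 forces 121 | k; write k = 121s. Then gcd(121s, 121·5) = 121·gcd(s, 5), so need gcd(s, 5) = 1.
121s > 1452 gives s ≥ 13. The least s ≥ 13 coprime to 5 is 13, so k = 121·13 = 1573.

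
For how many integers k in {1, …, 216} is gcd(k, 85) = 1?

163

Prime factors of 85: 5, 17. Count integers ≤ 216 divisible by none of them.
By inclusion–exclusion: 216 − ⌊216/5⌋ − ⌊216/17⌋ + ⌊216/85⌋ = 163.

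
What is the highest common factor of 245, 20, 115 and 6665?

245 = 5 · 7²; 20 = 2² · 5; 115 = 5 · 23; 6665 = 5 · 31 · 43
gcd takes min exponent of each prime: 5 = 5

5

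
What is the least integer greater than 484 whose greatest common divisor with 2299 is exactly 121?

605

Multiples of 121 above 484: 121·5, 121·6, … . Need the cofactor coprime to 2299/121 = 19.
Checking s = 5, 6, … the first with gcd(s, 19) = 1 is s = 5, giving 605.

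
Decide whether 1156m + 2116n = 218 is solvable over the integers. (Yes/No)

No

By Bézout, 1156m + 2116n = 218 has integer solutions iff gcd(1156, 2116) | 218.
Euclid: 2116 = 1·1156 + 960; 1156 = 1·960 + 196; 960 = 4·196 + 176; 196 = 1·176 + 20; 176 = 8·20 + 16; 20 = 1·16 + 4; 16 = 4·4 + 0. gcd = 4; 218 mod 4 = 2. No.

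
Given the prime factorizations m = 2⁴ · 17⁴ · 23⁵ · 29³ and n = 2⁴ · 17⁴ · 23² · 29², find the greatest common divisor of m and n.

594521186704

min exponent per shared prime: 2⁴ · 17⁴ · 23² · 29² = 594521186704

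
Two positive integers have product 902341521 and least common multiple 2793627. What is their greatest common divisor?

gcd·lcm = product, so gcd = 902341521/2793627 = 323.

323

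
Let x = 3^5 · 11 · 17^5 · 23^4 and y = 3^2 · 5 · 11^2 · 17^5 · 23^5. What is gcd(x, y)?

39336086070963

min exponent per shared prime: 3^2 · 11 · 17^5 · 23^4 = 39336086070963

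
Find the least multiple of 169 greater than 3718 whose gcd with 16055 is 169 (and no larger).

3887

gcd(t, 16055) = 169 forces 169 | t; write t = 169s. Then gcd(169s, 169·95) = 169·gcd(s, 95), so need gcd(s, 95) = 1.
169s > 3718 gives s ≥ 23. The least s ≥ 23 coprime to 95 is 23, so t = 169·23 = 3887.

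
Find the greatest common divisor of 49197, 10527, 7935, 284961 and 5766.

3

gcd(49197, 10527): 49197 = 4·10527 + 7089; 10527 = 1·7089 + 3438; 7089 = 2·3438 + 213; 3438 = 16·213 + 30; 213 = 7·30 + 3; 30 = 10·3 + 0 → 3
gcd(3, 7935): 7935 = 2645·3 + 0 → 3
gcd(3, 284961): 284961 = 94987·3 + 0 → 3
gcd(3, 5766): 5766 = 1922·3 + 0 → 3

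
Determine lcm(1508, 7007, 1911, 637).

2438436

1508 = 2² · 13 · 29; 7007 = 7² · 11 · 13; 1911 = 3 · 7² · 13; 637 = 7² · 13
lcm takes max exponent of each prime: 2² · 3 · 7² · 11 · 13 · 29 = 2438436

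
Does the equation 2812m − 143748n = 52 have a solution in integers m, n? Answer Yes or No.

Yes

By Bézout, 2812m − 143748n = 52 has integer solutions iff gcd(2812, 143748) | 52.
Euclid: 143748 = 51·2812 + 336; 2812 = 8·336 + 124; 336 = 2·124 + 88; 124 = 1·88 + 36; 88 = 2·36 + 16; 36 = 2·16 + 4; 16 = 4·4 + 0. gcd = 4; 52 mod 4 = 0. Yes.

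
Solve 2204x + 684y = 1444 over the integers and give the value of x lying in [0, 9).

5

Euclid: 2204 = 3·684 + 152; 684 = 4·152 + 76; 152 = 2·76 + 0 → gcd = 76; 1444 = 76·19.
Back-substitution yields 2204·(-4) + 684·(13) = 76, so one solution is x = -4·19 = -76, y = 13·19 = 247.
Solutions in x differ by 684/76 = 9; the one in [0, 9) is -76 mod 9 = 5.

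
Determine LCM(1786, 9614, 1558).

18526178

lcm(1786, 9614) = 1786·9614/gcd = 17170604/38 = 451858
lcm(451858, 1558) = 451858·1558/gcd = 703994764/38 = 18526178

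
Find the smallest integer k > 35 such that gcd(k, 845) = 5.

40

845 = 5·169. Any k with gcd(k, 845) = 5 is a multiple of 5, say 5s, with s coprime to 169.
Need s > 35/5, so s ≥ 8. First s ≥ 8 with gcd(s, 169) = 1 is s = 8. Thus k = 5·8 = 40.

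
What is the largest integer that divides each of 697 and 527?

17

697 = 17 · 41
527 = 17 · 31
Common: 17 = 17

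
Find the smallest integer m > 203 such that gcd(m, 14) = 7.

Multiples of 7 above 203: 7·30, 7·31, … . Need the cofactor coprime to 14/7 = 2.
Checking s = 30, 31, … the first with gcd(s, 2) = 1 is s = 31, giving 217.

217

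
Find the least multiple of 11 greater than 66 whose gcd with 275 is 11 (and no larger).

gcd(x, 275) = 11 forces 11 | x; write x = 11s. Then gcd(11s, 11·25) = 11·gcd(s, 25), so need gcd(s, 25) = 1.
11s > 66 gives s ≥ 7. The least s ≥ 7 coprime to 25 is 7, so x = 11·7 = 77.

77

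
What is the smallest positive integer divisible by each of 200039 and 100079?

gcd first: 200039 = 1·100079 + 99960; 100079 = 1·99960 + 119; 99960 = 840·119 + 0 → gcd = 119
lcm = 200039·100079/gcd = 20019703081/119 = 168232799

168232799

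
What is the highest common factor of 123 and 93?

Euclid: 123 = 1·93 + 30; 93 = 3·30 + 3; 30 = 10·3 + 0. Last nonzero remainder: 3.

3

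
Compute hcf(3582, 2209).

1

3582 = 2 · 3² · 199
2209 = 47²
Common: 1 = 1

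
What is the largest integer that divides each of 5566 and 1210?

5566 = 2 · 11² · 23
1210 = 2 · 5 · 11²
Common: 2 · 11² = 242

242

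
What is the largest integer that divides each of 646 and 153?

646 = 2 · 17 · 19
153 = 3² · 17
Common: 17 = 17

17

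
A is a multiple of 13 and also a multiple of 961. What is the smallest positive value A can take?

12493

gcd first: 961 = 73·13 + 12; 13 = 1·12 + 1; 12 = 12·1 + 0 → gcd = 1
lcm = 13·961/gcd = 12493/1 = 12493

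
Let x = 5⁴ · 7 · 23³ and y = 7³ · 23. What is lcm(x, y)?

2608300625

max exponent per prime: 5⁴ · 7³ · 23³ = 2608300625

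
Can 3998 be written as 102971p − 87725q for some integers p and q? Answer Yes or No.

No

By Bézout, 102971p − 87725q = 3998 has integer solutions iff gcd(102971, 87725) | 3998.
Euclid: 102971 = 1·87725 + 15246; 87725 = 5·15246 + 11495; 15246 = 1·11495 + 3751; 11495 = 3·3751 + 242; 3751 = 15·242 + 121; 242 = 2·121 + 0. gcd = 121; 3998 mod 121 = 5. No.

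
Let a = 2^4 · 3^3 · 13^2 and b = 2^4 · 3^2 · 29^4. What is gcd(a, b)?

min exponent per shared prime: 2^4 · 3^2 = 144

144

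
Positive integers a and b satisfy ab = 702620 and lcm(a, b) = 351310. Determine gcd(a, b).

2

From gcd × lcm = ab: gcd = 702620 / 351310 = 2.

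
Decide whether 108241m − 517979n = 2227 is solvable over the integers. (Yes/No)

gcd(108241, 517979): 517979 = 4·108241 + 85015; 108241 = 1·85015 + 23226; 85015 = 3·23226 + 15337; 23226 = 1·15337 + 7889; 15337 = 1·7889 + 7448; 7889 = 1·7448 + 441; 7448 = 16·441 + 392; 441 = 1·392 + 49; 392 = 8·49 + 0 → 49
49 does not divide 2227, so a solution does not exist.

No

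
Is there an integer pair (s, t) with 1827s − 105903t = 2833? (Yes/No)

No

gcd(1827, 105903): 105903 = 57·1827 + 1764; 1827 = 1·1764 + 63; 1764 = 28·63 + 0 → 63
63 does not divide 2833, so a solution does not exist.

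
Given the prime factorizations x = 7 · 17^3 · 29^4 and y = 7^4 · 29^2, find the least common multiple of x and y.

8343166598753

max exponent per prime: 7^4 · 17^3 · 29^4 = 8343166598753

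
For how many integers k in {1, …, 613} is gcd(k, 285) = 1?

285 = 3·5·19. Inclusion–exclusion on these primes:
613 − ⌊613/3⌋ − ⌊613/5⌋ − ⌊613/19⌋ + ⌊613/15⌋ + ⌊613/57⌋ + ⌊613/95⌋ − ⌊613/285⌋ = 309

309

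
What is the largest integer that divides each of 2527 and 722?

361

2527 = 7 · 19²
722 = 2 · 19²
Common: 19² = 361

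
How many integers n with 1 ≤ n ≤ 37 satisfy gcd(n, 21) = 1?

Prime factors of 21: 3, 7. Count integers ≤ 37 divisible by none of them.
By inclusion–exclusion: 37 − ⌊37/3⌋ − ⌊37/7⌋ + ⌊37/21⌋ = 21.

21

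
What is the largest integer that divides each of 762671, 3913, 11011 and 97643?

gcd(762671, 3913): 762671 = 194·3913 + 3549; 3913 = 1·3549 + 364; 3549 = 9·364 + 273; 364 = 1·273 + 91; 273 = 3·91 + 0 → 91
gcd(91, 11011): 11011 = 121·91 + 0 → 91
gcd(91, 97643): 97643 = 1073·91 + 0 → 91

91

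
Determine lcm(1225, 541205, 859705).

9495441725

1225 = 5² · 7²; 541205 = 5 · 7² · 47²; 859705 = 5 · 7² · 11² · 29
lcm takes max exponent of each prime: 5² · 7² · 11² · 29 · 47² = 9495441725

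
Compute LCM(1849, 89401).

gcd first: 89401 = 48·1849 + 649; 1849 = 2·649 + 551; 649 = 1·551 + 98; 551 = 5·98 + 61; 98 = 1·61 + 37; 61 = 1·37 + 24; 37 = 1·24 + 13; 24 = 1·13 + 11; 13 = 1·11 + 2; 11 = 5·2 + 1; 2 = 2·1 + 0 → gcd = 1
lcm = 1849·89401/gcd = 165302449/1 = 165302449

165302449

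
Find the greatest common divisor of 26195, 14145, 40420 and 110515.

5

gcd(26195, 14145): 26195 = 1·14145 + 12050; 14145 = 1·12050 + 2095; 12050 = 5·2095 + 1575; 2095 = 1·1575 + 520; 1575 = 3·520 + 15; 520 = 34·15 + 10; 15 = 1·10 + 5; 10 = 2·5 + 0 → 5
gcd(5, 40420): 40420 = 8084·5 + 0 → 5
gcd(5, 110515): 110515 = 22103·5 + 0 → 5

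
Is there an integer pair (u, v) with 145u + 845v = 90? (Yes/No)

gcd(145, 845): 845 = 5·145 + 120; 145 = 1·120 + 25; 120 = 4·25 + 20; 25 = 1·20 + 5; 20 = 4·5 + 0 → 5
5 divides 90, so a solution exists.

Yes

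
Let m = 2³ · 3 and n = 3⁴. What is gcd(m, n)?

min exponent per shared prime: 3 = 3

3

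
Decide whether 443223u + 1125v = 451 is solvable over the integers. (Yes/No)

No

gcd(443223, 1125): 443223 = 393·1125 + 1098; 1125 = 1·1098 + 27; 1098 = 40·27 + 18; 27 = 1·18 + 9; 18 = 2·9 + 0 → 9
9 does not divide 451, so a solution does not exist.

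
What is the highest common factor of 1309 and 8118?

11

Euclid: 8118 = 6·1309 + 264; 1309 = 4·264 + 253; 264 = 1·253 + 11; 253 = 23·11 + 0. Last nonzero remainder: 11.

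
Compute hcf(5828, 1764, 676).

4

gcd(5828, 1764): 5828 = 3·1764 + 536; 1764 = 3·536 + 156; 536 = 3·156 + 68; 156 = 2·68 + 20; 68 = 3·20 + 8; 20 = 2·8 + 4; 8 = 2·4 + 0 → 4
gcd(4, 676): 676 = 169·4 + 0 → 4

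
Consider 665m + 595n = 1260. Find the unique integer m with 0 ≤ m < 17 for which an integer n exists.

1

Euclid: 665 = 1·595 + 70; 595 = 8·70 + 35; 70 = 2·35 + 0 → gcd = 35; 1260 = 35·36.
Back-substitution yields 665·(-8) + 595·(9) = 35, so one solution is m = -8·36 = -288, n = 9·36 = 324.
Solutions in m differ by 595/35 = 17; the one in [0, 17) is -288 mod 17 = 1.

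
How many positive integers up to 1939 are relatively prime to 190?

735

190 = 2·5·19. Inclusion–exclusion on these primes:
1939 − ⌊1939/2⌋ − ⌊1939/5⌋ − ⌊1939/19⌋ + ⌊1939/10⌋ + ⌊1939/38⌋ + ⌊1939/95⌋ − ⌊1939/190⌋ = 735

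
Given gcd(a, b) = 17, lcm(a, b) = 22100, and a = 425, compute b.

884

a·b = gcd·lcm = 17·22100 = 375700, so b = 375700/425 = 884.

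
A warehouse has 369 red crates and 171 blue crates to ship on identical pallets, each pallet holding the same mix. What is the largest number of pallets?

9

369 = 3² · 41
171 = 3² · 19
Common: 3² = 9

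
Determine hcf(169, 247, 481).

13

gcd(169, 247): 247 = 1·169 + 78; 169 = 2·78 + 13; 78 = 6·13 + 0 → 13
gcd(13, 481): 481 = 37·13 + 0 → 13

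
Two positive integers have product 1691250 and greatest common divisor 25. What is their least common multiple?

67650

Since gcd(a,b)·lcm(a,b) = ab, lcm = 1691250/25 = 67650.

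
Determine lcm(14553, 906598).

24478146

gcd first: 906598 = 62·14553 + 4312; 14553 = 3·4312 + 1617; 4312 = 2·1617 + 1078; 1617 = 1·1078 + 539; 1078 = 2·539 + 0 → gcd = 539
lcm = 14553·906598/gcd = 13193720694/539 = 24478146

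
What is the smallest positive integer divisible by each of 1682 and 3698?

1682 = 2 · 29²; 3698 = 2 · 43²
max exponents: 2 · 29² · 43² = 3110018

3110018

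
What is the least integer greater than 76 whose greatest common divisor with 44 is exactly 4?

80

Multiples of 4 above 76: 4·20, 4·21, … . Need the cofactor coprime to 44/4 = 11.
Checking s = 20, 21, … the first with gcd(s, 11) = 1 is s = 20, giving 80.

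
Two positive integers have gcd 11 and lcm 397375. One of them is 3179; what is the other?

1375

m·n = gcd·lcm = 11·397375 = 4371125, so n = 4371125/3179 = 1375.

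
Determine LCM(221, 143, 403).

75361

lcm(221, 143) = 221·143/gcd = 31603/13 = 2431
lcm(2431, 403) = 2431·403/gcd = 979693/13 = 75361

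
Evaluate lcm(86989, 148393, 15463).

5572602329

86989 = 7 · 17² · 43; 148393 = 7 · 17 · 29 · 43; 15463 = 7 · 47²
lcm takes max exponent of each prime: 7 · 17² · 29 · 43 · 47² = 5572602329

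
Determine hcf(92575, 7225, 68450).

92575 = 5² · 7 · 23²; 7225 = 5² · 17²; 68450 = 2 · 5² · 37²
gcd takes min exponent of each prime: 5² = 25

25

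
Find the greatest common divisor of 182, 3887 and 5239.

13

182 = 2 · 7 · 13; 3887 = 13² · 23; 5239 = 13² · 31
gcd takes min exponent of each prime: 13 = 13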